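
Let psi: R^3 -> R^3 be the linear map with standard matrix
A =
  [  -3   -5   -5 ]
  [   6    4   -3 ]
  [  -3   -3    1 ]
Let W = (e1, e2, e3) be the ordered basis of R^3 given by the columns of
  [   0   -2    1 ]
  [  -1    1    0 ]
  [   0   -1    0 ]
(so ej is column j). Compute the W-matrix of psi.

Let P have columns e1, ..., e3. Then [psi]_W = P^(-1) A P.
Here det P = 1, so P^(-1) is integer; computing A P first and then P^(-1)(A P) gives [[1, 3, -3], [-3, -2, 3], [-1, 2, 3]].

[[1, 3, -3], [-3, -2, 3], [-1, 2, 3]]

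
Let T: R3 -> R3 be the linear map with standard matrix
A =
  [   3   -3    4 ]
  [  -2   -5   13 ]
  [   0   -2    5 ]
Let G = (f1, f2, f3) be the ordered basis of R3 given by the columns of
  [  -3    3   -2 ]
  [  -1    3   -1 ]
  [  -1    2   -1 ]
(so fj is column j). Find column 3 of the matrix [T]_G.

Column 3 of [T]_G is the G-coordinate vector of T(f3).
In standard coordinates T(f3) = A f3 = (-7, -4, -3).
Converting to G: (-7, -4, -3) = 2f1 - f2 - f3, so the coordinate vector is (2, -1, -1).

(2, -1, -1)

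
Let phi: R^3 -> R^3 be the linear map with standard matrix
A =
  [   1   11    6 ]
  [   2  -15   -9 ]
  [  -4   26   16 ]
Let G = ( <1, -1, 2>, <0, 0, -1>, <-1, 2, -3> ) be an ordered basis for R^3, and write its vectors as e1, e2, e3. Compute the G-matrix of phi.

With P the matrix whose columns are e1, ..., e3, [phi]_G = P^(-1) A P.
Column by column: phi(e1) = A e1 = <2, -1, 2>; its G-coordinates <3, 1, 1> give column 1.
Continuing for each basis vector yields [phi]_G = [[3, -3, 1], [1, 1, 0], [1, 3, -2]].

[[3, -3, 1], [1, 1, 0], [1, 3, -2]]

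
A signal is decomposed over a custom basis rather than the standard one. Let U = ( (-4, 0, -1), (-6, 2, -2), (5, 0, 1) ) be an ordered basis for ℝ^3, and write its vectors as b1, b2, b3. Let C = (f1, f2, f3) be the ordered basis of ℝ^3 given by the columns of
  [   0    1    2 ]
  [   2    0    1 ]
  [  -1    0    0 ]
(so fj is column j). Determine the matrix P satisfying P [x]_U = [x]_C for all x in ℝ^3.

[[1, 2, -1], [0, -2, 1], [-2, -2, 2]]

Let M have columns bj and N have columns fj. Then for every x, N [x]_C = x = M [x]_U, so P = N^(-1) M.
Since det N = -1, N^(-1) has integer entries; multiplying gives P = [[1, 2, -1], [0, -2, 1], [-2, -2, 2]].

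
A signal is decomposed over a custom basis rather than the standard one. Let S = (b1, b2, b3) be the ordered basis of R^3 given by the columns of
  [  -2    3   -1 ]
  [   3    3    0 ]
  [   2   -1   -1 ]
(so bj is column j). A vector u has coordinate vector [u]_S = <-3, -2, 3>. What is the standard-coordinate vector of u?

<-3, -15, -7>

The coordinates say u = -3b1 - 2b2 + 3b3; adding the scaled basis vectors gives <-3, -15, -7>.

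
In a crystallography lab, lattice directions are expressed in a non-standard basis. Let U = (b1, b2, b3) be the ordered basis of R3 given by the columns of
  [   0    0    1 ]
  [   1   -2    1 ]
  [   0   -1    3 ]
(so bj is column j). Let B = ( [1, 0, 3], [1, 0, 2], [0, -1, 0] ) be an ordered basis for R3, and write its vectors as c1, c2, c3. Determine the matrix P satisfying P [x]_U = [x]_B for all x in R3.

[[0, -1, 1], [0, 1, 0], [-1, 2, -1]]

Take x = bj: its U-coordinates are the j-th standard unit vector, so P e_j — column j of P — equals [bj]_B.
b1 = 0·c1 + 0·c2 - c3, giving column 1 = [0, 0, -1]; repeating for each j gives P = [[0, -1, 1], [0, 1, 0], [-1, 2, -1]].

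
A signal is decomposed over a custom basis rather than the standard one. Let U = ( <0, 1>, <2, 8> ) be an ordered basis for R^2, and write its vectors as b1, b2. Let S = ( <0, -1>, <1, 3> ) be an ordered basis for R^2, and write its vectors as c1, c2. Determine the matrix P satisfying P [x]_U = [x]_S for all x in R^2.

Let M have columns bj and N have columns cj. Then for every x, N [x]_S = x = M [x]_U, so P = N^(-1) M.
Since det N = 1, N^(-1) has integer entries; multiplying gives P = [[-1, -2], [0, 2]].

[[-1, -2], [0, 2]]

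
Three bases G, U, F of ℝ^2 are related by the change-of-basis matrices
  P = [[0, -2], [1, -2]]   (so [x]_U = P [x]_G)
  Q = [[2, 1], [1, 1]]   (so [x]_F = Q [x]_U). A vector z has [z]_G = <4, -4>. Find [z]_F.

Composing the changes, [z]_F = Q P [z]_G.
Q P = [[1, -6], [1, -4]]; applying this to <4, -4> gives <28, 20>.

<28, 20>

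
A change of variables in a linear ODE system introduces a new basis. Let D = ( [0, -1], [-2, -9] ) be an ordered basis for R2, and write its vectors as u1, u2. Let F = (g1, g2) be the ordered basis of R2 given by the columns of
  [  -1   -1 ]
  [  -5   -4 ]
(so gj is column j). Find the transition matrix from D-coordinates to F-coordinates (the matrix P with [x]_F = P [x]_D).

Let M have columns uj and N have columns gj. Then for every x, N [x]_F = x = M [x]_D, so P = N^(-1) M.
Since det N = -1, N^(-1) has integer entries; multiplying gives P = [[1, 1], [-1, 1]].

[[1, 1], [-1, 1]]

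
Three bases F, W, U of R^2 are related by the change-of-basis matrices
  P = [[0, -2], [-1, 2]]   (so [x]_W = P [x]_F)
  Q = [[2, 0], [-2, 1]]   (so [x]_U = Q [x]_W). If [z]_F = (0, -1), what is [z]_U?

(4, -6)

Apply P to get W-coordinates (2, -2), then Q to get U-coordinates.
The result is [z]_U = (4, -6).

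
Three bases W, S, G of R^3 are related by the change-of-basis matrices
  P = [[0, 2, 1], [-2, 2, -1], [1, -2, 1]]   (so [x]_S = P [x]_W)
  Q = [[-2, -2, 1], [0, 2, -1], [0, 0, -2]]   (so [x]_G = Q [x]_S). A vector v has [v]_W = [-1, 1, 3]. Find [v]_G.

[-12, 2, 0]

Apply P to get S-coordinates [5, 1, 0], then Q to get G-coordinates.
The result is [v]_G = [-12, 2, 0].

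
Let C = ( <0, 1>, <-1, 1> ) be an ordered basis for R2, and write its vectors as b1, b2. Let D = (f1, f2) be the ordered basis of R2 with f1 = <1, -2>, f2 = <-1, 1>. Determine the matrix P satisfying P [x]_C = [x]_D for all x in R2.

Let M have columns bj and N have columns fj. Then for every x, N [x]_D = x = M [x]_C, so P = N^(-1) M.
Since det N = -1, N^(-1) has integer entries; multiplying gives P = [[-1, 0], [-1, 1]].

[[-1, 0], [-1, 1]]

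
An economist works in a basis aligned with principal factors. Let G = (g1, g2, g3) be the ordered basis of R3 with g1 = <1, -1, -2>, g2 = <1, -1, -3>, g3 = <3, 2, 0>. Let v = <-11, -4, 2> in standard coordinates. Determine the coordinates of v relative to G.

<-4, 2, -3>

We seek scalars with c_1 g1 + ... + c_3 g3 = v; equivalently solve M c = v where the columns of M are g1, ..., g3.
Row-reducing the augmented matrix [M | v] gives c = (-4, 2, -3).
Check: -4g1 + 2g2 - 3g3 = <-11, -4, 2>.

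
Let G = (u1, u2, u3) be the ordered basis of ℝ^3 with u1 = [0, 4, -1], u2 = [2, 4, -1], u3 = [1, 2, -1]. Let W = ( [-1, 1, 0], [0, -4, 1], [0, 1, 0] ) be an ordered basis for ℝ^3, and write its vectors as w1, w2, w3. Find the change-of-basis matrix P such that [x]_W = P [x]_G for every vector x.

Column j of P is [uj]_W, since P maps G-coordinates to W-coordinates.
Expressing u1 in W: u1 = 0·w1 - w2 + 0·w3, so column 1 of P is [0, -1, 0].
Doing the same for each uj gives P = [[0, -2, -1], [-1, -1, -1], [0, 2, -1]].

[[0, -2, -1], [-1, -1, -1], [0, 2, -1]]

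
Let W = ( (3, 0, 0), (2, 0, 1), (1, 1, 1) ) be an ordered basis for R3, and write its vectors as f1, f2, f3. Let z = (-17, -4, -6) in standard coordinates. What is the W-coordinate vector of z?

(-3, -2, -4)

Write z = c_1 f1 + ... + c_3 f3 and solve for the c_i.
Solving this 3x3 system gives c = (-3, -2, -4).
Check: -3f1 - 2f2 - 4f3 = (-17, -4, -6).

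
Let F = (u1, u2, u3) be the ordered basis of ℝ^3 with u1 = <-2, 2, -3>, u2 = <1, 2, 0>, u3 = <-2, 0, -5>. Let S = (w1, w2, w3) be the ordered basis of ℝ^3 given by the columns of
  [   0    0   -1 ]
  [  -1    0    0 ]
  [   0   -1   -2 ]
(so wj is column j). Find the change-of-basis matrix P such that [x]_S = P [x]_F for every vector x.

Take x = uj: its F-coordinates are the j-th standard unit vector, so P e_j — column j of P — equals [uj]_S.
u1 = -2w1 - w2 + 2w3, giving column 1 = <-2, -1, 2>; repeating for each j gives P = [[-2, -2, 0], [-1, 2, 1], [2, -1, 2]].

[[-2, -2, 0], [-1, 2, 1], [2, -1, 2]]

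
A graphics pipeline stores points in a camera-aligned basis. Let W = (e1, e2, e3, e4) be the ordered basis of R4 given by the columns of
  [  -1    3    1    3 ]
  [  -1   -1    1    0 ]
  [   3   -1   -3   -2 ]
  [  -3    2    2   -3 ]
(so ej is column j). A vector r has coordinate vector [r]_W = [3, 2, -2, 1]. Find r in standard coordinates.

The coordinates say r = 3e1 + 2e2 - 2e3 + e4; adding the scaled basis vectors gives [4, -7, 11, -12].

[4, -7, 11, -12]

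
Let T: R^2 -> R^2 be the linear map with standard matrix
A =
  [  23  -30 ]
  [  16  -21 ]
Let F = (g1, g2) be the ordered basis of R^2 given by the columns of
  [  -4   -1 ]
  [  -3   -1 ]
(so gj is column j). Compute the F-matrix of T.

[[1, -2], [-2, 1]]

Let P have columns g1, g2. Then [T]_F = P^(-1) A P.
Here det P = 1, so P^(-1) is integer; computing A P first and then P^(-1)(A P) gives [[1, -2], [-2, 1]].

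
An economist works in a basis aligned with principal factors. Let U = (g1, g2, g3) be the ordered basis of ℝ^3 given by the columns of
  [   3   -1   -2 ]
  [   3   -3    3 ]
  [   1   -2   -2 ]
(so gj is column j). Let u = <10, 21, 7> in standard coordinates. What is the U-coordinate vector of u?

<3, -3, 1>

Write u = c_1 g1 + ... + c_3 g3 and solve for the c_i.
Row-reducing the augmented matrix [M | u] gives c = (3, -3, 1).
Check: 3g1 - 3g2 + g3 = <10, 21, 7>.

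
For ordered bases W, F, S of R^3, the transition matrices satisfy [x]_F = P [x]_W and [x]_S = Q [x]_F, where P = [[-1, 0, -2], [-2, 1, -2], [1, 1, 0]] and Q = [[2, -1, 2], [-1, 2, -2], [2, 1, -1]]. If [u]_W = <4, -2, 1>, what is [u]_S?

<4, -22, -26>

Apply P to get F-coordinates <-6, -12, 2>, then Q to get S-coordinates.
The result is [u]_S = <4, -22, -26>.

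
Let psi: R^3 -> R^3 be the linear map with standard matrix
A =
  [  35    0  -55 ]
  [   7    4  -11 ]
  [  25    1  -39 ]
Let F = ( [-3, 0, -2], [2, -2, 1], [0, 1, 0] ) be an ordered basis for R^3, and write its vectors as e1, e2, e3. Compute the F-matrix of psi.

Let P have columns e1, ..., e3. Then [psi]_F = P^(-1) A P.
Here det P = -1, so P^(-1) is integer; computing A P first and then P^(-1)(A P) gives [[-1, -3, -2], [1, 3, -3], [3, 1, -2]].

[[-1, -3, -2], [1, 3, -3], [3, 1, -2]]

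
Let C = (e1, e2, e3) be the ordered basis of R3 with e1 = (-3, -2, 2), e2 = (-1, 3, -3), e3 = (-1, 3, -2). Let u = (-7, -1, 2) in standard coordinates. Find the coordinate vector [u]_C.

Write u = c_1 e1 + ... + c_3 e3 and solve for the c_i.
Row-reducing the augmented matrix [M | u] gives c = (2, 0, 1).
Check: 2e1 + 0·e2 + e3 = (-7, -1, 2).

(2, 0, 1)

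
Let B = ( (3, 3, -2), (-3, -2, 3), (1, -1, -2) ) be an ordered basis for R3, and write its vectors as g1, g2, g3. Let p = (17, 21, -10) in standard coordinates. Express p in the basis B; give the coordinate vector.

(3, -4, -4)

Write p = c_1 g1 + ... + c_3 g3 and solve for the c_i.
Row-reducing the augmented matrix [M | p] gives c = (3, -4, -4).
Check: 3g1 - 4g2 - 4g3 = (17, 21, -10).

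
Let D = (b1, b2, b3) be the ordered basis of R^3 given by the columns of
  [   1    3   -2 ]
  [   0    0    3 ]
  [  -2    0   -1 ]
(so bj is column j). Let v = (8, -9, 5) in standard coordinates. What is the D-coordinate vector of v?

Write v = c_1 b1 + ... + c_3 b3 and solve for the c_i.
Gaussian elimination on [M | v] yields c = (-1, 1, -3).
Check: -b1 + b2 - 3b3 = (8, -9, 5).

(-1, 1, -3)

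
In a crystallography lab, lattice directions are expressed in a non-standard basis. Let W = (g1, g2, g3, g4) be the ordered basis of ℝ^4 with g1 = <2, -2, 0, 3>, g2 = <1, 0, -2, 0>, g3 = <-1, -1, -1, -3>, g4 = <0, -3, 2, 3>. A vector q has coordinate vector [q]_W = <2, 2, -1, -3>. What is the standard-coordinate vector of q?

The coordinates say q = 2g1 + 2g2 - g3 - 3g4; adding the scaled basis vectors gives <7, 6, -9, 0>.

<7, 6, -9, 0>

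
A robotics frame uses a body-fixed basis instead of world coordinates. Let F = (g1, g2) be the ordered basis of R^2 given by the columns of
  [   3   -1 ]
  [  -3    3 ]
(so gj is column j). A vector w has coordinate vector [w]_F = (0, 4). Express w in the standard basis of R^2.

(-4, 12)

By definition w = 0·g1 + 4g2.
Summing componentwise gives (-4, 12).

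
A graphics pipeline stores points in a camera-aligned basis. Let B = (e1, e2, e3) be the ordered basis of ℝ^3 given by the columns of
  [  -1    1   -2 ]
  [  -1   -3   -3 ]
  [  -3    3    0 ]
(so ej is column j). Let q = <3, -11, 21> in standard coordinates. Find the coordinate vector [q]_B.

<-4, 3, 2>

We seek scalars with c_1 e1 + ... + c_3 e3 = q; equivalently solve M c = q where the columns of M are e1, ..., e3.
Gaussian elimination on [M | q] yields c = (-4, 3, 2).
Check: -4e1 + 3e2 + 2e3 = <3, -11, 21>.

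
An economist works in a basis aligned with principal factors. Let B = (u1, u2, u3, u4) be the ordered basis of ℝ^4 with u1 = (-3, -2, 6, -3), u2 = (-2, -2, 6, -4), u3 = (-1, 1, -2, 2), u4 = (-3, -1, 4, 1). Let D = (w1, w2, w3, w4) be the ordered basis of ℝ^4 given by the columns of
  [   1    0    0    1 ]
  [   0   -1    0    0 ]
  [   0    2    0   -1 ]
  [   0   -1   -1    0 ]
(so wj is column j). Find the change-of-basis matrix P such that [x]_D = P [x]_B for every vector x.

Take x = uj: its B-coordinates are the j-th standard unit vector, so P e_j — column j of P — equals [uj]_D.
u1 = -w1 + 2w2 + w3 - 2w4, giving column 1 = (-1, 2, 1, -2); repeating for each j gives P = [[-1, 0, -1, -1], [2, 2, -1, 1], [1, 2, -1, -2], [-2, -2, 0, -2]].

[[-1, 0, -1, -1], [2, 2, -1, 1], [1, 2, -1, -2], [-2, -2, 0, -2]]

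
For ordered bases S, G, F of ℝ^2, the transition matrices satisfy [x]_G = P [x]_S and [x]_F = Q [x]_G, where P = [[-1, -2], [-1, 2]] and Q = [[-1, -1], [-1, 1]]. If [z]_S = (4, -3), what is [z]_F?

(8, -12)

First [z]_G = P [z]_S = (2, -10).
Then [z]_F = Q [z]_G = (8, -12).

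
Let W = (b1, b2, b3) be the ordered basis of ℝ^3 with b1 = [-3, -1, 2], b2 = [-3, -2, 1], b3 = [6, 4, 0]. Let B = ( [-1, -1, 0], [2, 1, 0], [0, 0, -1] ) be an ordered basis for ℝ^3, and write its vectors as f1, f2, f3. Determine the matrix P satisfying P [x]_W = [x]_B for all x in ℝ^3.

[[-1, 1, -2], [-2, -1, 2], [-2, -1, 0]]

Column j of P is [bj]_B, since P maps W-coordinates to B-coordinates.
Expressing b1 in B: b1 = -f1 - 2f2 - 2f3, so column 1 of P is [-1, -2, -2].
Doing the same for each bj gives P = [[-1, 1, -2], [-2, -1, 2], [-2, -1, 0]].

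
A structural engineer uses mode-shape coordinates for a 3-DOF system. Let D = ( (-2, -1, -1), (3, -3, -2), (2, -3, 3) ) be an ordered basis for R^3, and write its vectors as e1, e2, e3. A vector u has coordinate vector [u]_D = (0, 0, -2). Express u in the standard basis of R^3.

(-4, 6, -6)

The coordinates say u = 0·e1 + 0·e2 - 2e3; adding the scaled basis vectors gives (-4, 6, -6).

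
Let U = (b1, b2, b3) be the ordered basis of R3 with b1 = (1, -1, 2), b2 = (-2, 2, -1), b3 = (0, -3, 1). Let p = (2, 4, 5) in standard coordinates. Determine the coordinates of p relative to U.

(4, 1, -2)

We seek scalars with c_1 b1 + ... + c_3 b3 = p; equivalently solve M c = p where the columns of M are b1, ..., b3.
Gaussian elimination on [M | p] yields c = (4, 1, -2).
Check: 4b1 + b2 - 2b3 = (2, 4, 5).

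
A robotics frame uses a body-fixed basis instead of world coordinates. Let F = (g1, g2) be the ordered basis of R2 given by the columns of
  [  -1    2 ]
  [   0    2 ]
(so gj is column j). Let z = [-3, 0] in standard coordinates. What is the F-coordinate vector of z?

[3, 0]

Write z = c_1 g1 + c_2 g2 and solve for the c_i.
System: -c_1 + 2c_2 = -3, 0c_1 + 2c_2 = 0; solving gives c_1 = 3, c_2 = 0.
Check: 3g1 + 0·g2 = [-3, 0].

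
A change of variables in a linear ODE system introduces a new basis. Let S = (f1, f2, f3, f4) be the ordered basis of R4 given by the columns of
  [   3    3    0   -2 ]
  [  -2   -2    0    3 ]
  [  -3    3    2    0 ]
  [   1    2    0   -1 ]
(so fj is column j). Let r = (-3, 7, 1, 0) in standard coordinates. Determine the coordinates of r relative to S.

(-1, 2, -4, 3)

We seek scalars with c_1 f1 + ... + c_4 f4 = r; equivalently solve M c = r where the columns of M are f1, ..., f4.
Row-reducing the augmented matrix [M | r] gives c = (-1, 2, -4, 3).
Check: -f1 + 2f2 - 4f3 + 3f4 = (-3, 7, 1, 0).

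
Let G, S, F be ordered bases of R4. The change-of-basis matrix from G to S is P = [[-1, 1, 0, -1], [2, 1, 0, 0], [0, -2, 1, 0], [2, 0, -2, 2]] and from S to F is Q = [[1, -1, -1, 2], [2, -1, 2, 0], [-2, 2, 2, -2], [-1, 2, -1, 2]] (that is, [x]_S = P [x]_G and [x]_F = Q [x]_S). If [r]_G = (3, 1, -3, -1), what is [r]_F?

(17, -19, -14, 40)

Apply P to get S-coordinates (-1, 7, -5, 10), then Q to get F-coordinates.
The result is [r]_F = (17, -19, -14, 40).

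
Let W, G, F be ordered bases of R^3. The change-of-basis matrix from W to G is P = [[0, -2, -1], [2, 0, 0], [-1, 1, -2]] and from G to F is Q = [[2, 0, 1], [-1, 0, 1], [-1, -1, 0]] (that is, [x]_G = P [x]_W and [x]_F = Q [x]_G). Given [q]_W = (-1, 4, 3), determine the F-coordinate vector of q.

(-23, 10, 13)

Apply P to get G-coordinates (-11, -2, -1), then Q to get F-coordinates.
The result is [q]_F = (-23, 10, 13).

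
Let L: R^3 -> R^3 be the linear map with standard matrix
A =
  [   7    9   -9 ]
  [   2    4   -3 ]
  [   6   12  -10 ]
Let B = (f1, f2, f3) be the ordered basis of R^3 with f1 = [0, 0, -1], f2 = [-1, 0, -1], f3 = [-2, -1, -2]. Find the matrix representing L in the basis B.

The j-th column of [L]_B is [L(fj)]_B.
L(f1) = A f1 = [9, 3, 10] = -f1 - 3f2 - 3f3, so column 1 is [-1, -3, -3].
Repeating for f2, f3 and assembling the columns gives [[-1, -2, -1], [-3, 0, 1], [-3, -1, 2]].

[[-1, -2, -1], [-3, 0, 1], [-3, -1, 2]]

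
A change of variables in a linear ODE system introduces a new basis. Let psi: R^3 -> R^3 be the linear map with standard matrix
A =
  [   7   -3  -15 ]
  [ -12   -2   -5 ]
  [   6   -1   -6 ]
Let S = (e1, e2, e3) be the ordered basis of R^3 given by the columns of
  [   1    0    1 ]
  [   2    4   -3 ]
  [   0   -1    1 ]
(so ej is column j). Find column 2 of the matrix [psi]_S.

Compute psi(e2) = A e2 = [3, -3, 2] in standard coordinates.
Then write this in S-coordinates: solve for y in y_1 e1 + ... + y_3 e3 = [3, -3, 2].
This gives y = [2, -1, 1], which is column 2 of [psi]_S.

[2, -1, 1]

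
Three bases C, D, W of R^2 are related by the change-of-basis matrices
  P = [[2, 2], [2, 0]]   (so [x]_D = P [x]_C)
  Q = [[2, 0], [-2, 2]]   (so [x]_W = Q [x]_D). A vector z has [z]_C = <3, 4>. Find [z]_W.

<28, -16>

First [z]_D = P [z]_C = <14, 6>.
Then [z]_W = Q [z]_D = <28, -16>.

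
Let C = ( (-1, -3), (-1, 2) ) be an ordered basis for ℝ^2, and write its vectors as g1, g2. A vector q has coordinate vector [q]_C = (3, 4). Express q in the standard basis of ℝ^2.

(-7, -1)

The coordinates say q = 3g1 + 4g2; adding the scaled basis vectors gives (-7, -1).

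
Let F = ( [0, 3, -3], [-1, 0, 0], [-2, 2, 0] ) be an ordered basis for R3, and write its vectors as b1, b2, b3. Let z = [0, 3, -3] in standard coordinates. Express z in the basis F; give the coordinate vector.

[z]_F is the unique c with M c = z, where M has columns b1, ..., b3.
Row-reducing the augmented matrix [M | z] gives c = (1, 0, 0).
Check: b1 + 0·b2 + 0·b3 = [0, 3, -3].

[1, 0, 0]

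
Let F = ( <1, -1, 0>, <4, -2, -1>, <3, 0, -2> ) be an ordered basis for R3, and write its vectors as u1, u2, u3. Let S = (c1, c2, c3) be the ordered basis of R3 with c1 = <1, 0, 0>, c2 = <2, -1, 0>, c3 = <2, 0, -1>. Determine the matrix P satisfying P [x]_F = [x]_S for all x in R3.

Column j of P is [uj]_S, since P maps F-coordinates to S-coordinates.
Expressing u1 in S: u1 = -c1 + c2 + 0·c3, so column 1 of P is <-1, 1, 0>.
Doing the same for each uj gives P = [[-1, -2, -1], [1, 2, 0], [0, 1, 2]].

[[-1, -2, -1], [1, 2, 0], [0, 1, 2]]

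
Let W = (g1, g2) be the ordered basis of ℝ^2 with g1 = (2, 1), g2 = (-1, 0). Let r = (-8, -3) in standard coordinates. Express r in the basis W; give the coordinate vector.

Write r = c_1 g1 + c_2 g2 and solve for the c_i.
System: 2c_1 - c_2 = -8, c_1 + 0c_2 = -3; solving gives c_1 = -3, c_2 = 2.
Check: -3g1 + 2g2 = (-8, -3).

(-3, 2)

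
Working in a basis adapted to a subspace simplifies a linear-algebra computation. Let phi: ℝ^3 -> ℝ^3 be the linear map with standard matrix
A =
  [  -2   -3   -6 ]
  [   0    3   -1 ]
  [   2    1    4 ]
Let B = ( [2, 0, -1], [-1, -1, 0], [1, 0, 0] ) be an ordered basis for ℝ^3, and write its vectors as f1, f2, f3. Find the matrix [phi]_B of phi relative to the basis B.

[[0, 3, -2], [-1, 3, 0], [1, 2, 2]]

Let P have columns f1, ..., f3. Then [phi]_B = P^(-1) A P.
Here det P = -1, so P^(-1) is integer; computing A P first and then P^(-1)(A P) gives [[0, 3, -2], [-1, 3, 0], [1, 2, 2]].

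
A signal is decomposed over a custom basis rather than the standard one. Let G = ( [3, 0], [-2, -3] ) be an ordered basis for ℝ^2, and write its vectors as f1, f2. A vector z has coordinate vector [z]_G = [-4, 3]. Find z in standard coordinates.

[-18, -9]

z = M [z]_G, where M has columns f1, f2.
Carrying out the matrix-vector product, z = [-18, -9].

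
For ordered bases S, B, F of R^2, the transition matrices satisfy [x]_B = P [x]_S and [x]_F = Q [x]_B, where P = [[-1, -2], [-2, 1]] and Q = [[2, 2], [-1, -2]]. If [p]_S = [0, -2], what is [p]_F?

Apply P to get B-coordinates [4, -2], then Q to get F-coordinates.
The result is [p]_F = [4, 0].

[4, 0]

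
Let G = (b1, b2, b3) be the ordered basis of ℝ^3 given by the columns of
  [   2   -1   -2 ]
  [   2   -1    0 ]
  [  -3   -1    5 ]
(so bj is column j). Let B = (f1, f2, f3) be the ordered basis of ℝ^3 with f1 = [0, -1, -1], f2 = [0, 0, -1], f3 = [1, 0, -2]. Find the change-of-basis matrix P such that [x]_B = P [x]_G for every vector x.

[[-2, 1, 0], [1, 2, -1], [2, -1, -2]]

Column j of P is [bj]_B, since P maps G-coordinates to B-coordinates.
Expressing b1 in B: b1 = -2f1 + f2 + 2f3, so column 1 of P is [-2, 1, 2].
Doing the same for each bj gives P = [[-2, 1, 0], [1, 2, -1], [2, -1, -2]].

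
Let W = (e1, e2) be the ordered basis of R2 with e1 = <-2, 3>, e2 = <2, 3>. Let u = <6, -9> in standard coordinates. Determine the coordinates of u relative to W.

We seek scalars with c_1 e1 + c_2 e2 = u; equivalently solve M c = u where the columns of M are e1, e2.
System: -2c_1 + 2c_2 = 6, 3c_1 + 3c_2 = -9; solving gives c_1 = -3, c_2 = 0.
Check: -3e1 + 0·e2 = <6, -9>.

<-3, 0>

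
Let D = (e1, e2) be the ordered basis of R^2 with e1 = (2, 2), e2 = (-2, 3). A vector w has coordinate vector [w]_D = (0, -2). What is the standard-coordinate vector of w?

By definition w = 0·e1 - 2e2.
Summing componentwise gives (4, -6).

(4, -6)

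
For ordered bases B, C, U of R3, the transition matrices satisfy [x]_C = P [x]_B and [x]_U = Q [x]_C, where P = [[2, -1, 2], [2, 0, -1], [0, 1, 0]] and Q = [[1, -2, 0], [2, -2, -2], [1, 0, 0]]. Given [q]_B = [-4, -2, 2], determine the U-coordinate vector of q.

Composing the changes, [q]_U = Q P [q]_B.
Q P = [[-2, -1, 4], [0, -4, 6], [2, -1, 2]]; applying this to [-4, -2, 2] gives [18, 20, -2].

[18, 20, -2]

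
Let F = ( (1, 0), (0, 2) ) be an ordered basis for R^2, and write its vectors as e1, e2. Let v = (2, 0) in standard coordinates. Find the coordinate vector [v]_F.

Write v = c_1 e1 + c_2 e2 and solve for the c_i.
System: c_1 + 0c_2 = 2, 0c_1 + 2c_2 = 0; solving gives c_1 = 2, c_2 = 0.
Check: 2e1 + 0·e2 = (2, 0).

(2, 0)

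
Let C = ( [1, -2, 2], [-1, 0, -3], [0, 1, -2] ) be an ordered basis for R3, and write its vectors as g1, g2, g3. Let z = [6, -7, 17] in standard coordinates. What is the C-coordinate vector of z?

[3, -3, -1]

Write z = c_1 g1 + ... + c_3 g3 and solve for the c_i.
Solving this 3x3 system gives c = (3, -3, -1).
Check: 3g1 - 3g2 - g3 = [6, -7, 17].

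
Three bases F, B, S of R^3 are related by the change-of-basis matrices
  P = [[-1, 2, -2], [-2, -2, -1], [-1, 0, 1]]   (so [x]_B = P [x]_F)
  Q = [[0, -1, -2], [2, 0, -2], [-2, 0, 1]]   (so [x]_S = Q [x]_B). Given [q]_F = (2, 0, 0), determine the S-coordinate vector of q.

(8, 0, 2)

Composing the changes, [q]_S = Q P [q]_F.
Q P = [[4, 2, -1], [0, 4, -6], [1, -4, 5]]; applying this to (2, 0, 0) gives (8, 0, 2).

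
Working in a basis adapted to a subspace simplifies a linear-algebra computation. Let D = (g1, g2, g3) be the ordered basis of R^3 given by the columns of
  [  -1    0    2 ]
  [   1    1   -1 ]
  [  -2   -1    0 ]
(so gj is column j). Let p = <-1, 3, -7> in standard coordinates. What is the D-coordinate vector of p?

We seek scalars with c_1 g1 + ... + c_3 g3 = p; equivalently solve M c = p where the columns of M are g1, ..., g3.
Gaussian elimination on [M | p] yields c = (3, 1, 1).
Check: 3g1 + g2 + g3 = <-1, 3, -7>.

<3, 1, 1>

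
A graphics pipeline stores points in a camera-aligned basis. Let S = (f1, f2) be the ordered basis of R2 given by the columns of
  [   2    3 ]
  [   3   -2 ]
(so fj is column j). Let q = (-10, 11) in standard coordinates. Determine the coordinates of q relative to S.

[q]_S is the unique c with M c = q, where M has columns f1, f2.
System: 2c_1 + 3c_2 = -10, 3c_1 - 2c_2 = 11; solving gives c_1 = 1, c_2 = -4.
Check: f1 - 4f2 = (-10, 11).

(1, -4)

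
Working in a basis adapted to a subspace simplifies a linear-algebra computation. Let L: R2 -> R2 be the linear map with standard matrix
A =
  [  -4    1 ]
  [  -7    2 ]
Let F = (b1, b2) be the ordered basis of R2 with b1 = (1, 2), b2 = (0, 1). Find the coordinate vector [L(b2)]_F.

Compute L(b2) = A b2 = (1, 2) in standard coordinates.
Then write this in F-coordinates: solve for y in y_1 b1 + y_2 b2 = (1, 2).
This gives y = (1, 0), which is column 2 of [L]_F.

(1, 0)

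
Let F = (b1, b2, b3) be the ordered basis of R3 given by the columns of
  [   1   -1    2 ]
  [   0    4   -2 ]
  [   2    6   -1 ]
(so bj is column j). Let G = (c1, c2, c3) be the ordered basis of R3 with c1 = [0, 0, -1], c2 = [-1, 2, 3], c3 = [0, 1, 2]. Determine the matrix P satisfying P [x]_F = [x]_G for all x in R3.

[[-1, 1, -1], [-1, 1, -2], [2, 2, 2]]

Let M have columns bj and N have columns cj. Then for every x, N [x]_G = x = M [x]_F, so P = N^(-1) M.
Since det N = 1, N^(-1) has integer entries; multiplying gives P = [[-1, 1, -1], [-1, 1, -2], [2, 2, 2]].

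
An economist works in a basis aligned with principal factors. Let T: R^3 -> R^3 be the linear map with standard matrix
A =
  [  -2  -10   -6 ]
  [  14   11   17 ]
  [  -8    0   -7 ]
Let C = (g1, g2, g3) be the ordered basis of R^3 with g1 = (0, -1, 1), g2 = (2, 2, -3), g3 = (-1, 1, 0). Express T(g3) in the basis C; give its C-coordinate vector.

Column 3 of [T]_C is the C-coordinate vector of T(g3).
In standard coordinates T(g3) = A g3 = (-8, -3, 8).
Converting to C: (-8, -3, 8) = -g1 - 3g2 + 2g3, so the coordinate vector is (-1, -3, 2).

(-1, -3, 2)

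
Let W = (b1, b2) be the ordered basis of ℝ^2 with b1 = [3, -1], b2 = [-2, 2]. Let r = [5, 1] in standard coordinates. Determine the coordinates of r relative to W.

We seek scalars with c_1 b1 + c_2 b2 = r; equivalently solve M c = r where the columns of M are b1, b2.
System: 3c_1 - 2c_2 = 5, -c_1 + 2c_2 = 1; solving gives c_1 = 3, c_2 = 2.
Check: 3b1 + 2b2 = [5, 1].

[3, 2]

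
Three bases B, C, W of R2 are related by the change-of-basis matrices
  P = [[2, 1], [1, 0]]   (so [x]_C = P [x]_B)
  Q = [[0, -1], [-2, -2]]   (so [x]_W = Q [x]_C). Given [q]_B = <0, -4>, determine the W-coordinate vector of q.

<0, 8>

Composing the changes, [q]_W = Q P [q]_B.
Q P = [[-1, 0], [-6, -2]]; applying this to <0, -4> gives <0, 8>.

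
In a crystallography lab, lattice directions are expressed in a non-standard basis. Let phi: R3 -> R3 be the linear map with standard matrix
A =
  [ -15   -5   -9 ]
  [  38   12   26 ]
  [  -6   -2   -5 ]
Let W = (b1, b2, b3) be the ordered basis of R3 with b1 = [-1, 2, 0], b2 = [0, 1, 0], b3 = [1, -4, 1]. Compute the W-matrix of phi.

Let P have columns b1, ..., b3. Then [phi]_W = P^(-1) A P.
Here det P = -1, so P^(-1) is integer; computing A P first and then P^(-1)(A P) gives [[-3, 3, 1], [0, -2, 2], [2, -2, -3]].

[[-3, 3, 1], [0, -2, 2], [2, -2, -3]]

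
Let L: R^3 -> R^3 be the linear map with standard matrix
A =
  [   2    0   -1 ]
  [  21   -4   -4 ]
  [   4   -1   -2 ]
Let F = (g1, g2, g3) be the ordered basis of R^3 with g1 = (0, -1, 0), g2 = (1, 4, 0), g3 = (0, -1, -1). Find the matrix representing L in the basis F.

The j-th column of [L]_F is [L(gj)]_F.
L(g1) = A g1 = (0, 4, 1) = -3g1 + 0·g2 - g3, so column 1 is (-3, 0, -1).
Repeating for g2, g3 and assembling the columns gives [[-3, 3, -1], [0, 2, 1], [-1, 0, -3]].

[[-3, 3, -1], [0, 2, 1], [-1, 0, -3]]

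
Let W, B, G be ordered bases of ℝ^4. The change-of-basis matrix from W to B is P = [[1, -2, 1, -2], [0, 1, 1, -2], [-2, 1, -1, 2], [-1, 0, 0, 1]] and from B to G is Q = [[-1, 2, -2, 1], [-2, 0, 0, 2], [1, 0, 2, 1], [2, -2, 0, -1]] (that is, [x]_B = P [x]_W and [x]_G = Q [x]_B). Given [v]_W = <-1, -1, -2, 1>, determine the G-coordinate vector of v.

<-15, 10, 9, 2>

Composing the changes, [v]_G = Q P [v]_W.
Q P = [[2, 2, 3, -5], [-4, 4, -2, 6], [-4, 0, -1, 3], [3, -6, 0, -1]]; applying this to <-1, -1, -2, 1> gives <-15, 10, 9, 2>.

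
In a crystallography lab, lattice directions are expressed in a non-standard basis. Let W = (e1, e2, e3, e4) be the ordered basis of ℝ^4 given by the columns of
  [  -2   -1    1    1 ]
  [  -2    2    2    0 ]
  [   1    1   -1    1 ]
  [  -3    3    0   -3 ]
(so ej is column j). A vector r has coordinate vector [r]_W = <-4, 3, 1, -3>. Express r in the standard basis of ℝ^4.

r = M [r]_W, where M has columns e1, ..., e4.
Carrying out the matrix-vector product, r = <3, 16, -5, 30>.

<3, 16, -5, 30>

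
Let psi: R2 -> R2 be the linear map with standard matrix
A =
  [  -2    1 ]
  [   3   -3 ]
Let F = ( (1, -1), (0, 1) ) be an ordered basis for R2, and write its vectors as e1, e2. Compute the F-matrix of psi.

The j-th column of [psi]_F is [psi(ej)]_F.
psi(e1) = A e1 = (-3, 6) = -3e1 + 3e2, so column 1 is (-3, 3).
Repeating for e2 and assembling the columns gives [[-3, 1], [3, -2]].

[[-3, 1], [3, -2]]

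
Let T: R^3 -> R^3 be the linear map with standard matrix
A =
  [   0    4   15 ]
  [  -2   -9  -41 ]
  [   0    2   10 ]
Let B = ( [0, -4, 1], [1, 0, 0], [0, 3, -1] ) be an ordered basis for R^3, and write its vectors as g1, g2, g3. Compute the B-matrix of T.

[[-1, 2, -2], [-1, 0, -3], [-3, 2, 2]]

With P the matrix whose columns are g1, ..., g3, [T]_B = P^(-1) A P.
Column by column: T(g1) = A g1 = [-1, -5, 2]; its B-coordinates [-1, -1, -3] give column 1.
Continuing for each basis vector yields [T]_B = [[-1, 2, -2], [-1, 0, -3], [-3, 2, 2]].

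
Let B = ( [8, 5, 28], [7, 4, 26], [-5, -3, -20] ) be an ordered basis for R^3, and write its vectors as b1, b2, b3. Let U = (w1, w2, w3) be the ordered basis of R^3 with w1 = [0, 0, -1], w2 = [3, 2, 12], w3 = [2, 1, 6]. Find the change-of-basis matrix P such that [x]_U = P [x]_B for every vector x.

Take x = bj: its B-coordinates are the j-th standard unit vector, so P e_j — column j of P — equals [bj]_U.
b1 = 2w1 + 2w2 + w3, giving column 1 = [2, 2, 1]; repeating for each j gives P = [[2, -2, 2], [2, 1, -1], [1, 2, -1]].

[[2, -2, 2], [2, 1, -1], [1, 2, -1]]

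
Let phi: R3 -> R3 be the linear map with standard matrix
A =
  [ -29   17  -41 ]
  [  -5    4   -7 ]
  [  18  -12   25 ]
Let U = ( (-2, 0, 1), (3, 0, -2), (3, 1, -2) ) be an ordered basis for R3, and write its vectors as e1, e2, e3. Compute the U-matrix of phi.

With P the matrix whose columns are e1, ..., e3, [phi]_U = P^(-1) A P.
Column by column: phi(e1) = A e1 = (17, 3, -11); its U-coordinates (-1, 2, 3) give column 1.
Continuing for each basis vector yields [phi]_U = [[-1, -2, 0], [2, -2, 1], [3, -1, 3]].

[[-1, -2, 0], [2, -2, 1], [3, -1, 3]]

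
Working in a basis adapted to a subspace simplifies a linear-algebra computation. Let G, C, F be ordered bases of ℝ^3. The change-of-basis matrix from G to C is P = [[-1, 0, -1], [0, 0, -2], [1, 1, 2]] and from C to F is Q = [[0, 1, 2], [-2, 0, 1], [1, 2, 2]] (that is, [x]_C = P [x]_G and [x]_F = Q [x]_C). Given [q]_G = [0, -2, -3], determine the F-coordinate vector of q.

Apply P to get C-coordinates [3, 6, -8], then Q to get F-coordinates.
The result is [q]_F = [-10, -14, -1].

[-10, -14, -1]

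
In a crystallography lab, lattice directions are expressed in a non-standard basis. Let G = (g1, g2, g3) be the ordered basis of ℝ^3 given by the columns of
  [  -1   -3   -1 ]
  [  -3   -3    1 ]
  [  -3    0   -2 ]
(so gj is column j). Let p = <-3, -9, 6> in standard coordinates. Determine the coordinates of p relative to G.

Write p = c_1 g1 + ... + c_3 g3 and solve for the c_i.
Row-reducing the augmented matrix [M | p] gives c = (0, 2, -3).
Check: 0·g1 + 2g2 - 3g3 = <-3, -9, 6>.

<0, 2, -3>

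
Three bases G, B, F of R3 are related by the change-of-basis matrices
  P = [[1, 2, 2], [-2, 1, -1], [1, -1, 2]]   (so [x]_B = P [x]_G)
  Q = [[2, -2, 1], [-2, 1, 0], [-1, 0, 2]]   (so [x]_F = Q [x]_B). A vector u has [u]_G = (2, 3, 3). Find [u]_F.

Composing the changes, [u]_F = Q P [u]_G.
Q P = [[7, 1, 8], [-4, -3, -5], [1, -4, 2]]; applying this to (2, 3, 3) gives (41, -32, -4).

(41, -32, -4)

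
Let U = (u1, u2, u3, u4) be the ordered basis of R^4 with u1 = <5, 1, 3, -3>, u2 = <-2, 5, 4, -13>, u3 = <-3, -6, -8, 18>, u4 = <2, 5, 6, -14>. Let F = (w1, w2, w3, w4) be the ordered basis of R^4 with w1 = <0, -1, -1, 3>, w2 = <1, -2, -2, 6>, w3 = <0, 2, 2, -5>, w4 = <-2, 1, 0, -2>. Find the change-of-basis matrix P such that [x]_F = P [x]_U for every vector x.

[[-1, -2, 2, -2], [1, 0, 1, 0], [2, 1, -2, 2], [-2, 1, 2, -1]]

Column j of P is [uj]_F, since P maps U-coordinates to F-coordinates.
Expressing u1 in F: u1 = -w1 + w2 + 2w3 - 2w4, so column 1 of P is <-1, 1, 2, -2>.
Doing the same for each uj gives P = [[-1, -2, 2, -2], [1, 0, 1, 0], [2, 1, -2, 2], [-2, 1, 2, -1]].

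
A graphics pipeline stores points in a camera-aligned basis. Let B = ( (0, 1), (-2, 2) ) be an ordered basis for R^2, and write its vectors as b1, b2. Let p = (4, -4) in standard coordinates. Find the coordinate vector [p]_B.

(0, -2)

Write p = c_1 b1 + c_2 b2 and solve for the c_i.
System: 0c_1 - 2c_2 = 4, c_1 + 2c_2 = -4; solving gives c_1 = 0, c_2 = -2.
Check: 0·b1 - 2b2 = (4, -4).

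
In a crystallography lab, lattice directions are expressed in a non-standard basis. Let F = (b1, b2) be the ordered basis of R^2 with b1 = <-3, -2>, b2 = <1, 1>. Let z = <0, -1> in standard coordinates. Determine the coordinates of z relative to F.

We seek scalars with c_1 b1 + c_2 b2 = z; equivalently solve M c = z where the columns of M are b1, b2.
System: -3c_1 + c_2 = 0, -2c_1 + c_2 = -1; solving gives c_1 = -1, c_2 = -3.
Check: -b1 - 3b2 = <0, -1>.

<-1, -3>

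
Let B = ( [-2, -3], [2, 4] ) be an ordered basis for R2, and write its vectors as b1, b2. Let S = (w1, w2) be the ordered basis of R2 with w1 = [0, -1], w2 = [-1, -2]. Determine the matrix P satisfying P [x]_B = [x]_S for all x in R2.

Column j of P is [bj]_S, since P maps B-coordinates to S-coordinates.
Expressing b1 in S: b1 = -w1 + 2w2, so column 1 of P is [-1, 2].
Doing the same for each bj gives P = [[-1, 0], [2, -2]].

[[-1, 0], [2, -2]]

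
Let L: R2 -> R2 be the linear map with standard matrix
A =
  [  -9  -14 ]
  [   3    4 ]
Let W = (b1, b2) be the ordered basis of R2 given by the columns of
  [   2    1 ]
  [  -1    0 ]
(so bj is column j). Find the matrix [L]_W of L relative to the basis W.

Let P have columns b1, b2. Then [L]_W = P^(-1) A P.
Here det P = 1, so P^(-1) is integer; computing A P first and then P^(-1)(A P) gives [[-2, -3], [0, -3]].

[[-2, -3], [0, -3]]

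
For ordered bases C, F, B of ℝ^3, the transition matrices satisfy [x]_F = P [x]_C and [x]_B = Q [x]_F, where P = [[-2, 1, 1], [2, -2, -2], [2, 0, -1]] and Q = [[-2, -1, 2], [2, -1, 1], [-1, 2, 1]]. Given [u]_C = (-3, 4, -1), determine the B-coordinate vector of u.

Composing the changes, [u]_B = Q P [u]_C.
Q P = [[6, 0, -2], [-4, 4, 3], [8, -5, -6]]; applying this to (-3, 4, -1) gives (-16, 25, -38).

(-16, 25, -38)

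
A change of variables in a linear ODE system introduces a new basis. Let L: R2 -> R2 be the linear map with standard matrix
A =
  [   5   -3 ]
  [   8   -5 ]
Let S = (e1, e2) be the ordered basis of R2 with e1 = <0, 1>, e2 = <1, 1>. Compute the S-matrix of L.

[[-2, 1], [-3, 2]]

Let P have columns e1, e2. Then [L]_S = P^(-1) A P.
Here det P = -1, so P^(-1) is integer; computing A P first and then P^(-1)(A P) gives [[-2, 1], [-3, 2]].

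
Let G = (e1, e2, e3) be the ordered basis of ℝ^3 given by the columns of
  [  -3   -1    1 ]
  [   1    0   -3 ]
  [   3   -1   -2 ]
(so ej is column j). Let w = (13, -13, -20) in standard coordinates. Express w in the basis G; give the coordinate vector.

(-4, 2, 3)

We seek scalars with c_1 e1 + ... + c_3 e3 = w; equivalently solve M c = w where the columns of M are e1, ..., e3.
Solving this 3x3 system gives c = (-4, 2, 3).
Check: -4e1 + 2e2 + 3e3 = (13, -13, -20).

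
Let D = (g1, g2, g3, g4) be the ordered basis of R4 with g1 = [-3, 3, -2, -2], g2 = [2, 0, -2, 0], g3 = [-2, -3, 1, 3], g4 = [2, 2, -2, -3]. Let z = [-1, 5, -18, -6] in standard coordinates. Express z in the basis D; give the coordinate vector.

We seek scalars with c_1 g1 + ... + c_4 g4 = z; equivalently solve M c = z where the columns of M are g1, ..., g4.
Solving this 4x4 system gives c = (3, 4, 4, 4).
Check: 3g1 + 4g2 + 4g3 + 4g4 = [-1, 5, -18, -6].

[3, 4, 4, 4]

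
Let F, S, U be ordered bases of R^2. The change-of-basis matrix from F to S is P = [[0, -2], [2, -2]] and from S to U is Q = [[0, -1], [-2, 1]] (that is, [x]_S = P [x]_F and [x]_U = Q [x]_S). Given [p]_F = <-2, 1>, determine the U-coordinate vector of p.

Apply P to get S-coordinates <-2, -6>, then Q to get U-coordinates.
The result is [p]_U = <6, -2>.

<6, -2>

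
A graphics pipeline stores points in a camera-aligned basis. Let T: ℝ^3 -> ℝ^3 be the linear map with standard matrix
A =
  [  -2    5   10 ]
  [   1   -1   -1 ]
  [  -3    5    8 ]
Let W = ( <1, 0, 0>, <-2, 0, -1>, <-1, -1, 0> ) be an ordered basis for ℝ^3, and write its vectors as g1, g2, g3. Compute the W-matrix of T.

[[3, -1, 1], [3, 2, 2], [-1, 1, 0]]

The j-th column of [T]_W is [T(gj)]_W.
T(g1) = A g1 = <-2, 1, -3> = 3g1 + 3g2 - g3, so column 1 is <3, 3, -1>.
Repeating for g2, g3 and assembling the columns gives [[3, -1, 1], [3, 2, 2], [-1, 1, 0]].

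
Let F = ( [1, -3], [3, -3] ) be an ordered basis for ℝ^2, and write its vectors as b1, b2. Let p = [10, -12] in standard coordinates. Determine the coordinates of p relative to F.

Write p = c_1 b1 + c_2 b2 and solve for the c_i.
System: c_1 + 3c_2 = 10, -3c_1 - 3c_2 = -12; solving gives c_1 = 1, c_2 = 3.
Check: b1 + 3b2 = [10, -12].

[1, 3]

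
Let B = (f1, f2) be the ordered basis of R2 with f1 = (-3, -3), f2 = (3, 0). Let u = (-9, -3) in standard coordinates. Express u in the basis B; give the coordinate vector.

We seek scalars with c_1 f1 + c_2 f2 = u; equivalently solve M c = u where the columns of M are f1, f2.
System: -3c_1 + 3c_2 = -9, -3c_1 + 0c_2 = -3; solving gives c_1 = 1, c_2 = -2.
Check: f1 - 2f2 = (-9, -3).

(1, -2)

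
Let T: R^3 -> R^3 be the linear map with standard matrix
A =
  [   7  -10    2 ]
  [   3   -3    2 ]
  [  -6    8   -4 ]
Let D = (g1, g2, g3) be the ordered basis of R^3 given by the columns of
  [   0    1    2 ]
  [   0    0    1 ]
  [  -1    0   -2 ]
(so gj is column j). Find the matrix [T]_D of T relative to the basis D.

With P the matrix whose columns are g1, ..., g3, [T]_D = P^(-1) A P.
Column by column: T(g1) = A g1 = [-2, -2, 4]; its D-coordinates [0, 2, -2] give column 1.
Continuing for each basis vector yields [T]_D = [[0, 0, -2], [2, 1, 2], [-2, 3, -1]].

[[0, 0, -2], [2, 1, 2], [-2, 3, -1]]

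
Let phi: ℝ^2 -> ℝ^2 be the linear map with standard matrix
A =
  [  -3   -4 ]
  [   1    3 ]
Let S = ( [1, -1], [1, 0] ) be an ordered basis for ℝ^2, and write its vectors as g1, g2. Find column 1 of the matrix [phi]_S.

Compute phi(g1) = A g1 = [1, -2] in standard coordinates.
Then write this in S-coordinates: solve for y in y_1 g1 + y_2 g2 = [1, -2].
This gives y = [2, -1], which is column 1 of [phi]_S.

[2, -1]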